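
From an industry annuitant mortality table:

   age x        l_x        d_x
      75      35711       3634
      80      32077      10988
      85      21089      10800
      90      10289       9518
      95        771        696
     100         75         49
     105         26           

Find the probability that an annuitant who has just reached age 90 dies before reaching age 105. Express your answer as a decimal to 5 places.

P(die before 105 | alive at 90) = 1 − l_105/l_90 = 1 − 26/10289 = (10263)/10289 = 0.997473.

0.99747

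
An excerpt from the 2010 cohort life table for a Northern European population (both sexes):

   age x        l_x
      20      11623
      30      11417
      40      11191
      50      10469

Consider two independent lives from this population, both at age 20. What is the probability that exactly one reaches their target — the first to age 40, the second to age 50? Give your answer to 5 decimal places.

p₁ = l_40/l_20 = 11191/11623 = 0.962832; p₂ = l_50/l_20 = 10469/11623 = 0.900714.
P(exactly one) = p₁(1−p₂) + (1−p₁)p₂ = 0.095596 + 0.033478 = 0.129073.

0.12907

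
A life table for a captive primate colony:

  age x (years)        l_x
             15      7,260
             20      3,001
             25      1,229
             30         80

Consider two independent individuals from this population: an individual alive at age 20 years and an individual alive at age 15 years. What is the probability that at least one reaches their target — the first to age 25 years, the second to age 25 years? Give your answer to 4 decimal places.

p₁ = l_25/l_20 = 1,229/3,001 = 0.409530; p₂ = l_25/l_15 = 1,229/7,260 = 0.169284.
P(at least one) = 1 − (1−p₁)(1−p₂) = 1 − 0.590470 × 0.830716 = 0.509487.

0.5095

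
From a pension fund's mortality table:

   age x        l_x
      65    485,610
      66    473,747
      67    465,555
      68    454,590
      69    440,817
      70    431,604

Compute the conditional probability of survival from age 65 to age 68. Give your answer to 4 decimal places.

We want 3p65 = l_68/l_65.
The conditional survival probability is l_68/l_65 = 454,590/485,610 = 0.936122.

0.9361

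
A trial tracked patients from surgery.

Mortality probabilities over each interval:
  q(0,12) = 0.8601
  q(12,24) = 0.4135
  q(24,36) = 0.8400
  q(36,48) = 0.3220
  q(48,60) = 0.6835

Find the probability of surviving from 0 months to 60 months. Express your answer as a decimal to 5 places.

0.00282

Chaining the interval survival probabilities: (1 − 0.8601) × (1 − 0.4135) × (1 − 0.8400) × (1 − 0.3220) × (1 − 0.6835).
= 0.1399 × 0.5865 × 0.1600 × 0.6780 × 0.3165 = 0.002817.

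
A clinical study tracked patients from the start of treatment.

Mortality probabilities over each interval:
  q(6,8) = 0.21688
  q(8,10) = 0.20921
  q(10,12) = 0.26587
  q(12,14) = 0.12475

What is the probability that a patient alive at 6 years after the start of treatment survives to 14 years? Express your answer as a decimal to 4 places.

Survival from 6 to 14 is the product of surviving each interval: (1 − 0.21688) × (1 − 0.20921) × (1 − 0.26587) × (1 − 0.12475).
= 0.78312 × 0.79079 × 0.73413 × 0.87525 = 0.397919.

0.3979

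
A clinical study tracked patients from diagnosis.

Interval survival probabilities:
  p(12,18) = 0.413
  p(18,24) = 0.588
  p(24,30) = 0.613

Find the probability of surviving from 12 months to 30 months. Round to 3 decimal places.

P(survive 12→30) = 0.413 × 0.588 × 0.613.
= 0.148863.

0.149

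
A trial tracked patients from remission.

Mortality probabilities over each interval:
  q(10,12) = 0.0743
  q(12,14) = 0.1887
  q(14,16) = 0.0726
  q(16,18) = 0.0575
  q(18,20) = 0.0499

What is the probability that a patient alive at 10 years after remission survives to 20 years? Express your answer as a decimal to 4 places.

Chaining the interval survival probabilities: (1 − 0.0743) × (1 − 0.1887) × (1 − 0.0726) × (1 − 0.0575) × (1 − 0.0499).
= 0.9257 × 0.8113 × 0.9274 × 0.9425 × 0.9501 = 0.623691.

0.6237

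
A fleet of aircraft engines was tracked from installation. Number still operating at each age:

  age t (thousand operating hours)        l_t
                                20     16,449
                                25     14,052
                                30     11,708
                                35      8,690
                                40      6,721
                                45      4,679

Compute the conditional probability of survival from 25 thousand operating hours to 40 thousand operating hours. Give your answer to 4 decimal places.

The conditional survival probability is l_40/l_25 = 6,721/14,052 = 0.478295.

0.4783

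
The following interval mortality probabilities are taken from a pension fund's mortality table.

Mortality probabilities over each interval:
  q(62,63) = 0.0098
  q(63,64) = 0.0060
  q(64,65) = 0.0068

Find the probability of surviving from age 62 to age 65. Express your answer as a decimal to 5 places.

The overall survival probability is (1 − 0.0098) × (1 − 0.0060) × (1 − 0.0068).
= 0.9902 × 0.9940 × 0.9932 = 0.977566.

0.97757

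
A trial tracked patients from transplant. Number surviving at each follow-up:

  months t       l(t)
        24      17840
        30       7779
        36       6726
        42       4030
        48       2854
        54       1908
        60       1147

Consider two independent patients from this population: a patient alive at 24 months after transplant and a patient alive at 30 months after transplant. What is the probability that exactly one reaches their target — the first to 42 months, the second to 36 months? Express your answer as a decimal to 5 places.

p₁ = l(42)/l(24) = 4030/17840 = 0.225897; p₂ = l(36)/l(30) = 6726/7779 = 0.864636.
P(exactly one) = p₁(1−p₂) + (1−p₁)p₂ = 0.030578 + 0.669317 = 0.699896.

0.69990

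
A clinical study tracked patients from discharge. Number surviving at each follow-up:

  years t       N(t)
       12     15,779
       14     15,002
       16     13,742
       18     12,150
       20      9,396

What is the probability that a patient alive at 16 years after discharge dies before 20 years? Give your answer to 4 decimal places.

P(die before 20 | alive at 16) = 1 − N(20)/N(16) = 1 − 9,396/13,742 = (4,346)/13,742 = 0.316257.

0.3163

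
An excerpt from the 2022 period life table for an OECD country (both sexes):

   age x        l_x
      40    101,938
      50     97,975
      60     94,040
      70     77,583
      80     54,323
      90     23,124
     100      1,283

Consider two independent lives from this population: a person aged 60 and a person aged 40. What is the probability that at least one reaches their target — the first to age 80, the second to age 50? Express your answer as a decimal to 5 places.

p₁ = l_80/l_60 = 54,323/94,040 = 0.577658; p₂ = l_50/l_40 = 97,975/101,938 = 0.961123.
P(at least one) = 1 − (1−p₁)(1−p₂) = 1 − 0.422342 × 0.038877 = 0.983581.

0.98358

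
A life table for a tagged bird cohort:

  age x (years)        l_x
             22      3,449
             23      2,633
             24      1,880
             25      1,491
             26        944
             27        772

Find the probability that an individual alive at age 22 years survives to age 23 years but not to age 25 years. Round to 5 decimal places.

This is the probability of reaching 23 but not 25, conditional on being alive at 22: (l_23 − l_25) / l_22.
= (2,633 − 1,491) / 3,449 = 1,142 / 3,449 = 0.331110.

0.33111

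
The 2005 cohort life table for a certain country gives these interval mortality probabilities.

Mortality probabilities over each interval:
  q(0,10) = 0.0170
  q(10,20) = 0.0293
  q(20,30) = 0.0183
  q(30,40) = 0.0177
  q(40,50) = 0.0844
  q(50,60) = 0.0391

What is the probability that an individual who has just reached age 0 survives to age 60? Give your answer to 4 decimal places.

0.8096

Chaining the interval survival probabilities: (1 − 0.0170) × (1 − 0.0293) × (1 − 0.0183) × (1 − 0.0177) × (1 − 0.0844) × (1 − 0.0391).
= 0.9830 × 0.9707 × 0.9817 × 0.9823 × 0.9156 × 0.9609 = 0.809553.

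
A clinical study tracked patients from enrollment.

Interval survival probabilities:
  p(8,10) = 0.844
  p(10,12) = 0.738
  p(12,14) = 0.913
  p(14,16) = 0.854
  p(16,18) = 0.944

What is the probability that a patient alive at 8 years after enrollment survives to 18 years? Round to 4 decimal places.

Chaining the interval survival probabilities: 0.844 × 0.738 × 0.913 × 0.854 × 0.944.
= 0.458458.

0.4585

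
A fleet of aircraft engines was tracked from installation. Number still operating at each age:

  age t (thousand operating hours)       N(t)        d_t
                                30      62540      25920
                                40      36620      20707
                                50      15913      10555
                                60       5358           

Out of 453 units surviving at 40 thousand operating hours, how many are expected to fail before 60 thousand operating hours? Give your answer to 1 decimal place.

386.7

The relevant probability is 1 − 5358/36620 = 0.853687.
Expected number = 453 × 0.853687 = 386.7.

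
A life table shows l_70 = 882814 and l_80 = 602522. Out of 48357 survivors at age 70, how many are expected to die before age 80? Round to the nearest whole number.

The relevant probability is 1 − 602522/882814 = 0.317498.
Expected number = 48357 × 0.317498 = 15353.

15353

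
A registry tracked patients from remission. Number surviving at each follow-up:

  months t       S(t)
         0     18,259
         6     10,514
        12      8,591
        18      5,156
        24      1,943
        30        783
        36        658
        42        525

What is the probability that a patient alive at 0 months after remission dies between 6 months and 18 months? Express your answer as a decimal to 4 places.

This is the probability of reaching 6 but not 18, conditional on being alive at 0: (S(6) − S(18)) / S(0).
= (10,514 − 5,156) / 18,259 = 5,358 / 18,259 = 0.293444.

0.2934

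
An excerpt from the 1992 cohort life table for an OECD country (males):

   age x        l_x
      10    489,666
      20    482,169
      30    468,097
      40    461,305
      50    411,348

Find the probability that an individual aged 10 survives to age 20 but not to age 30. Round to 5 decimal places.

0.02874

We want 10|10q10 = (l_20 − l_30)/l_10.
This is the probability of reaching 20 but not 30, conditional on being alive at 10: (l_20 − l_30) / l_10.
= (482,169 − 468,097) / 489,666 = 14,072 / 489,666 = 0.028738.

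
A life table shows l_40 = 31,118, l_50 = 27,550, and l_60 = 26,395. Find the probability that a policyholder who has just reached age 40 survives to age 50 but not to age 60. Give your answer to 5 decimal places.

0.03712

We want 10|10q40 = (l_50 − l_60)/l_40.
This is the probability of reaching 50 but not 60, conditional on being alive at 40: (l_50 − l_60) / l_40.
= (27,550 − 26,395) / 31,118 = 1,155 / 31,118 = 0.037117.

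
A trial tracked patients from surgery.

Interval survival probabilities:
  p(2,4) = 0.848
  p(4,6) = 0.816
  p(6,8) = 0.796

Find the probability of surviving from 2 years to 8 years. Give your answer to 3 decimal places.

0.551

P(survive 2→8) = 0.848 × 0.816 × 0.796.
= 0.550807.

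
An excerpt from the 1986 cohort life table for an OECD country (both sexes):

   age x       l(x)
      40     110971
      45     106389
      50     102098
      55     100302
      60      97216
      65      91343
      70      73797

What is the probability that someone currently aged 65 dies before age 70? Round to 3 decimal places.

P(die before 70 | alive at 65) = 1 − l(70)/l(65) = 1 − 73797/91343 = (17546)/91343 = 0.192089.

0.192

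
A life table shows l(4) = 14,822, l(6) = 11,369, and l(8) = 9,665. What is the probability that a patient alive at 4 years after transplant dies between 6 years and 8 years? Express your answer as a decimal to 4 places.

This is the probability of reaching 6 but not 8, conditional on being alive at 4: (l(6) − l(8)) / l(4).
= (11,369 − 9,665) / 14,822 = 1,704 / 14,822 = 0.114964.

0.1150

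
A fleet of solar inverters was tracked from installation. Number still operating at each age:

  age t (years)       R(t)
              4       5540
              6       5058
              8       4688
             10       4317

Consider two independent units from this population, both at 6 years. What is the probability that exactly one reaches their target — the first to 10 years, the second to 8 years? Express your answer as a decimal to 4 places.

0.1982

p₁ = R(10)/R(6) = 4317/5058 = 0.853499; p₂ = R(8)/R(6) = 4688/5058 = 0.926849.
P(exactly one) = p₁(1−p₂) + (1−p₁)p₂ = 0.062434 + 0.135784 = 0.198219.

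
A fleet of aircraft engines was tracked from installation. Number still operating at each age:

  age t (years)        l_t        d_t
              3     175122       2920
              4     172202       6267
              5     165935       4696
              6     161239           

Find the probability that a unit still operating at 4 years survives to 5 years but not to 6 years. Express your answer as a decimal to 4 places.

0.0273

This is the probability of reaching 5 but not 6, conditional on being operational at 4: (l_5 − l_6) / l_4.
= (165935 − 161239) / 172202 = 4696 / 172202 = 0.027270.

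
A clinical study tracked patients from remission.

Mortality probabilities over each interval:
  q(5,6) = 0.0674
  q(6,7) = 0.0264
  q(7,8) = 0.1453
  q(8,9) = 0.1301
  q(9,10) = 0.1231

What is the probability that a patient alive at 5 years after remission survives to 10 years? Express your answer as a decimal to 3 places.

The overall survival probability is (1 − 0.0674) × (1 − 0.0264) × (1 − 0.1453) × (1 − 0.1301) × (1 − 0.1231).
= 0.9326 × 0.9736 × 0.8547 × 0.8699 × 0.8769 = 0.591983.

0.592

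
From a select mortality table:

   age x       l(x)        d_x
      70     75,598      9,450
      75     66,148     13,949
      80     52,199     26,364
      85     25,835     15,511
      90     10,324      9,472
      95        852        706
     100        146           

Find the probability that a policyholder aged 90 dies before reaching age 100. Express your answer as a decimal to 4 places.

P(die before 100 | alive at 90) = 1 − l(100)/l(90) = 1 − 146/10,324 = (10,178)/10,324 = 0.985858.

0.9859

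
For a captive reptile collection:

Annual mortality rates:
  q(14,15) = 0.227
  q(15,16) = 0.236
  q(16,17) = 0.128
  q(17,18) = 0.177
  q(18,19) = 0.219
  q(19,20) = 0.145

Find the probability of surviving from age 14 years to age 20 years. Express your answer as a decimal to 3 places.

0.283

The overall survival probability is (1 − 0.227) × (1 − 0.236) × (1 − 0.128) × (1 − 0.177) × (1 − 0.219) × (1 − 0.145).
= 0.773 × 0.764 × 0.872 × 0.823 × 0.781 × 0.855 = 0.283013.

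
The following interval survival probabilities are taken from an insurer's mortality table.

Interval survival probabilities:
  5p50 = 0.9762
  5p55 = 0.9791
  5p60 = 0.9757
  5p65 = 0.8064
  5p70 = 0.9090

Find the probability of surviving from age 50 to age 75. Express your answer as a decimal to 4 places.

Chaining the interval survival probabilities: 0.9762 × 0.9791 × 0.9757 × 0.8064 × 0.9090.
= 0.683591.

0.6836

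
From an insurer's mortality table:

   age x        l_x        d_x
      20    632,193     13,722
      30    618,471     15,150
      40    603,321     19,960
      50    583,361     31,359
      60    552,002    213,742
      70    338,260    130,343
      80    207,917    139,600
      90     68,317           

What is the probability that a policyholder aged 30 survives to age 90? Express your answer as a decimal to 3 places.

We want 60p30 = l_90/l_30.
The conditional survival probability is l_90/l_30 = 68,317/618,471 = 0.110461.

0.110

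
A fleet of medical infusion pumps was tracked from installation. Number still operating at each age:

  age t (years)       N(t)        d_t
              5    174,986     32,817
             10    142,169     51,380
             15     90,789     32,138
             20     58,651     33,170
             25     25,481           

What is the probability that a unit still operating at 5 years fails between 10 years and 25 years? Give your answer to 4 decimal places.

This is the probability of reaching 10 but not 25, conditional on being operational at 5: (N(10) − N(25)) / N(5).
= (142,169 − 25,481) / 174,986 = 116,688 / 174,986 = 0.666842.

0.6668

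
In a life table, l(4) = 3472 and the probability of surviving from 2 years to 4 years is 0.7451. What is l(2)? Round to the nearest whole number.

4660

l(2) = l(4) / p = 3472 / 0.7451 = 4660.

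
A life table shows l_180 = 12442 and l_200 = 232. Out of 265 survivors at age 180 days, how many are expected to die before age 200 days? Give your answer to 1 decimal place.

The relevant probability is 1 − 232/12442 = 0.981353.
Expected number = 265 × 0.981353 = 260.1.

260.1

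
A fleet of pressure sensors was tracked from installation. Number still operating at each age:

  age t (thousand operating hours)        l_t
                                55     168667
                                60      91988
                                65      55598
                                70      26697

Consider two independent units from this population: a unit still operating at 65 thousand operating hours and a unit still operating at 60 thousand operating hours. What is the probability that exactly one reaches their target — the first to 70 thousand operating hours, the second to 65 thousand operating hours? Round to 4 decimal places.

0.5041

p₁ = l_70/l_65 = 26697/55598 = 0.480179; p₂ = l_65/l_60 = 55598/91988 = 0.604405.
P(exactly one) = p₁(1−p₂) + (1−p₁)p₂ = 0.189956 + 0.314182 = 0.504139.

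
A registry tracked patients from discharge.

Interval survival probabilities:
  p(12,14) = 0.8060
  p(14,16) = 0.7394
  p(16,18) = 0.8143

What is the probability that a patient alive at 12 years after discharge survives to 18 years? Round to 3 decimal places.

0.485

The overall survival probability is 0.8060 × 0.7394 × 0.8143.
= 0.485287.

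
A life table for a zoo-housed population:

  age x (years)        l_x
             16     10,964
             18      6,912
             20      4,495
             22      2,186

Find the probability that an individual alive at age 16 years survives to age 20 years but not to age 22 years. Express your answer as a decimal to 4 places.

This is the probability of reaching 20 but not 22, conditional on being alive at 16: (l_20 − l_22) / l_16.
= (4,495 − 2,186) / 10,964 = 2,309 / 10,964 = 0.210598.

0.2106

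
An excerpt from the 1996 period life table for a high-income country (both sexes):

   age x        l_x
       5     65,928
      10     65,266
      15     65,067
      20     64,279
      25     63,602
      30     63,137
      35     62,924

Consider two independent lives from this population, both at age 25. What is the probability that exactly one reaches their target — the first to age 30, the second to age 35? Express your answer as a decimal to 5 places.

0.01782

p₁ = l_30/l_25 = 63,137/63,602 = 0.992689; p₂ = l_35/l_25 = 62,924/63,602 = 0.989340.
P(exactly one) = p₁(1−p₂) + (1−p₁)p₂ = 0.010582 + 0.007233 = 0.017815.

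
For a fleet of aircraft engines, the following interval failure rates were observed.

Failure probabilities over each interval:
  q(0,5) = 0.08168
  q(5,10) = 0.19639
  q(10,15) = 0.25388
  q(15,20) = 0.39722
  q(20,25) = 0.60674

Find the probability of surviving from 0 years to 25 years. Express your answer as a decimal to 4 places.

Chaining the interval survival probabilities: (1 − 0.08168) × (1 − 0.19639) × (1 − 0.25388) × (1 − 0.39722) × (1 − 0.60674).
= 0.91832 × 0.80361 × 0.74612 × 0.60278 × 0.39326 = 0.130523.

0.1305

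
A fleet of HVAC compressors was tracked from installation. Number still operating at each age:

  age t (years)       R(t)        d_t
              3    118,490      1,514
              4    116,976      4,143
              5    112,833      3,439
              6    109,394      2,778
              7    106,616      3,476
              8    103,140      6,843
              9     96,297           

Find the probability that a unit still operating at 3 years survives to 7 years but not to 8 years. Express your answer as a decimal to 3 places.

0.029

This is the probability of reaching 7 but not 8, conditional on being operational at 3: (R(7) − R(8)) / R(3).
= (106,616 − 103,140) / 118,490 = 3,476 / 118,490 = 0.029336.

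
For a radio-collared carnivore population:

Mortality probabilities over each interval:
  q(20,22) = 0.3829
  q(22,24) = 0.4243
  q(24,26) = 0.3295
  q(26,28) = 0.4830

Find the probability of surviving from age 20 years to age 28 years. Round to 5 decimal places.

0.12315

The overall survival probability is (1 − 0.3829) × (1 − 0.4243) × (1 − 0.3295) × (1 − 0.4830).
= 0.6171 × 0.5757 × 0.6705 × 0.5170 = 0.123152.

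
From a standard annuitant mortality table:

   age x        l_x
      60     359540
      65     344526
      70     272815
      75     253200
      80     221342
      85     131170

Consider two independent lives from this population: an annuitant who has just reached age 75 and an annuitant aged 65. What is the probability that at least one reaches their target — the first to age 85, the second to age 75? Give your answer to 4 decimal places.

p₁ = l_85/l_75 = 131170/253200 = 0.518049; p₂ = l_75/l_65 = 253200/344526 = 0.734923.
P(at least one) = 1 − (1−p₁)(1−p₂) = 1 − 0.481951 × 0.265077 = 0.872246.

0.8722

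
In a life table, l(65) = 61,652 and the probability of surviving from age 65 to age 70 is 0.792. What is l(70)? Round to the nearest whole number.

48828

l(70) = l(65) × p = 61,652 × 0.792 = 48828.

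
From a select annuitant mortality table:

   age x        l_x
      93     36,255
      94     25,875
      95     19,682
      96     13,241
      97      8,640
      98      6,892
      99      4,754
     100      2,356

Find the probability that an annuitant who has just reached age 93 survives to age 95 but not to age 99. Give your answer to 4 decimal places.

We want 2|4q93 = (l_95 − l_99)/l_93.
This is the probability of reaching 95 but not 99, conditional on being alive at 93: (l_95 − l_99) / l_93.
= (19,682 − 4,754) / 36,255 = 14,928 / 36,255 = 0.411750.

0.4118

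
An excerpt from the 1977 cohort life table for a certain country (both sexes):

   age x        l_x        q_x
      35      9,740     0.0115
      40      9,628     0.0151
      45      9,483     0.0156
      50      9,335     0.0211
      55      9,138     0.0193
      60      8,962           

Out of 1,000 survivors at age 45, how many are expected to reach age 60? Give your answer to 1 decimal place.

945.1

The relevant probability is 8,962/9,483 = 0.945060.
Expected number = 1,000 × 0.945060 = 945.1.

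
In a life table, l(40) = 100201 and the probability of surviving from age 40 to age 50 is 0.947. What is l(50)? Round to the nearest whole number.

94890

l(50) = l(40) × p = 100201 × 0.947 = 94890.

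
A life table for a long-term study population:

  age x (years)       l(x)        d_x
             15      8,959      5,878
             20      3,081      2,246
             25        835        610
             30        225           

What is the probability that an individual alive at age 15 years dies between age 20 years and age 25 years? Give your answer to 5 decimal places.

This is the probability of reaching 20 but not 25, conditional on being alive at 15: (l(20) − l(25)) / l(15).
= (3,081 − 835) / 8,959 = 2,246 / 8,959 = 0.250698.

0.25070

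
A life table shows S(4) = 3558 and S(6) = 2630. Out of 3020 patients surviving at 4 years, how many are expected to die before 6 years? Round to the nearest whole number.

The relevant probability is 1 − 2630/3558 = 0.260821.
Expected number = 3020 × 0.260821 = 788.

788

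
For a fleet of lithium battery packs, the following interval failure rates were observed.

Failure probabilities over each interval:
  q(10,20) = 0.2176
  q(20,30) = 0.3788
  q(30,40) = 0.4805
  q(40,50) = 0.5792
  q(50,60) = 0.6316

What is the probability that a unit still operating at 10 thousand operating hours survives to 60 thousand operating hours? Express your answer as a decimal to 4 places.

The overall survival probability is (1 − 0.2176) × (1 − 0.3788) × (1 − 0.4805) × (1 − 0.5792) × (1 − 0.6316).
= 0.7824 × 0.6212 × 0.5195 × 0.4208 × 0.3684 = 0.039142.

0.0391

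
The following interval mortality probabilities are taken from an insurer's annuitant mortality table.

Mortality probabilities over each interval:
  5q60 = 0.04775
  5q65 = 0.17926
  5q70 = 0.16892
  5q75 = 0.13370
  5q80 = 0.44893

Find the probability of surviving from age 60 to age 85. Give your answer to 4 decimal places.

0.3101

Survival from 60 to 85 is the product of surviving each interval: (1 − 0.04775) × (1 − 0.17926) × (1 − 0.16892) × (1 − 0.13370) × (1 − 0.44893).
= 0.95225 × 0.82074 × 0.83108 × 0.86630 × 0.55107 = 0.310081.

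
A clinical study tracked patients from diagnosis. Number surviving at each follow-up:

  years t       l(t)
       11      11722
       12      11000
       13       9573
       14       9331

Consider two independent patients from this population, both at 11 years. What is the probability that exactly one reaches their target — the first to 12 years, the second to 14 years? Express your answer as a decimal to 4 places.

p₁ = l(12)/l(11) = 11000/11722 = 0.938406; p₂ = l(14)/l(11) = 9331/11722 = 0.796025.
P(exactly one) = p₁(1−p₂) + (1−p₁)p₂ = 0.191411 + 0.049030 = 0.240442.

0.2404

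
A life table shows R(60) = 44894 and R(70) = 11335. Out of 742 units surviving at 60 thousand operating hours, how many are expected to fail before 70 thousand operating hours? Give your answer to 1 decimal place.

The relevant probability is 1 − 11335/44894 = 0.747516.
Expected number = 742 × 0.747516 = 554.7.

554.7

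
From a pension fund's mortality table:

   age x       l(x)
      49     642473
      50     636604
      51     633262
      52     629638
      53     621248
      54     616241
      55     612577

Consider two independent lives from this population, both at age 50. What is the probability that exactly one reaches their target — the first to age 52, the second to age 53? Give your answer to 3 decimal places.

0.035

p₁ = l(52)/l(50) = 629638/636604 = 0.989058; p₂ = l(53)/l(50) = 621248/636604 = 0.975878.
P(exactly one) = p₁(1−p₂) + (1−p₁)p₂ = 0.023858 + 0.010678 = 0.034536.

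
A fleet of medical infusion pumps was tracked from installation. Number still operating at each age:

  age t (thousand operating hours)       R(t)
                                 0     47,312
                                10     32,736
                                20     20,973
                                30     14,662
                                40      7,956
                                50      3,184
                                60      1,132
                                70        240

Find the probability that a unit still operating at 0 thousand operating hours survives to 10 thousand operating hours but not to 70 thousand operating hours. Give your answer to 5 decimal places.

This is the probability of reaching 10 but not 70, conditional on being operational at 0: (R(10) − R(70)) / R(0).
= (32,736 − 240) / 47,312 = 32,496 / 47,312 = 0.686845.

0.68684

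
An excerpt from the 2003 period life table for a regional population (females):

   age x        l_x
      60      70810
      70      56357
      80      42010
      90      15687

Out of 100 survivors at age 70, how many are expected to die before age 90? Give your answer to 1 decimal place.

72.2

The relevant probability is 1 − 15687/56357 = 0.721649.
Expected number = 100 × 0.721649 = 72.2.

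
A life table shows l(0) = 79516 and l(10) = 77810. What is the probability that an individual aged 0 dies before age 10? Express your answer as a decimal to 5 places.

0.02145

P(die before 10 | alive at 0) = 1 − l(10)/l(0) = 1 − 77810/79516 = (1706)/79516 = 0.021455.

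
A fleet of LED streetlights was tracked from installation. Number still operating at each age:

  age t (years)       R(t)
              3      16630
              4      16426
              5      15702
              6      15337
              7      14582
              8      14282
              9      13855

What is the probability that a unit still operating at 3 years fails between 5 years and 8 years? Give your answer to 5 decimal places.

This is the probability of reaching 5 but not 8, conditional on being operational at 3: (R(5) − R(8)) / R(3).
= (15702 − 14282) / 16630 = 1420 / 16630 = 0.085388.

0.08539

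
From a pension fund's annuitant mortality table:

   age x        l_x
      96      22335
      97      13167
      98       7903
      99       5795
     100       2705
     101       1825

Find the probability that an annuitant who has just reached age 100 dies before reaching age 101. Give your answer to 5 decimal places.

P(die before 101 | alive at 100) = 1 − l_101/l_100 = 1 − 1825/2705 = (880)/2705 = 0.325323.

0.32532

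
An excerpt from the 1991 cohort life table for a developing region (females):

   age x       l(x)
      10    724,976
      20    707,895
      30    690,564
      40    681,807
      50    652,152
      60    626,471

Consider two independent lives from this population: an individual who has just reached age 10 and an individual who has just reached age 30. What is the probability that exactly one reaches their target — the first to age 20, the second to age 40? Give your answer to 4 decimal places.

p₁ = l(20)/l(10) = 707,895/724,976 = 0.976439; p₂ = l(40)/l(30) = 681,807/690,564 = 0.987319.
P(exactly one) = p₁(1−p₂) + (1−p₁)p₂ = 0.012382 + 0.023262 = 0.035644.

0.0356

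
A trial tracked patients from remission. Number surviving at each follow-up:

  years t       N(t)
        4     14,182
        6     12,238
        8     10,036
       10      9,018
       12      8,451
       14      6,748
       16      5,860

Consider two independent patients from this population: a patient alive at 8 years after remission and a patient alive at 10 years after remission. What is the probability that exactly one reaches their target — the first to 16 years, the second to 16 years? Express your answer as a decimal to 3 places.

0.475

p₁ = N(16)/N(8) = 5,860/10,036 = 0.583898; p₂ = N(16)/N(10) = 5,860/9,018 = 0.649811.
P(exactly one) = p₁(1−p₂) + (1−p₁)p₂ = 0.204475 + 0.270388 = 0.474862.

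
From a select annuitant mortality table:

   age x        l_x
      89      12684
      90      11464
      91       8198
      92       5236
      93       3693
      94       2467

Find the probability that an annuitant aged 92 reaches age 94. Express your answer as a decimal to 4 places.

We want 2p92 = l_94/l_92.
The conditional survival probability is l_94/l_92 = 2467/5236 = 0.471161.

0.4712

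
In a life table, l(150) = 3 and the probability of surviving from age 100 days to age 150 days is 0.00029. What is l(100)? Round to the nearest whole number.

10345

l(100) = l(150) / p = 3 / 0.00029 = 10345.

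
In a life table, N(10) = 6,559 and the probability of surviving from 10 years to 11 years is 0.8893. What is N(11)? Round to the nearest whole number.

N(11) = N(10) × p = 6,559 × 0.8893 = 5833.

5833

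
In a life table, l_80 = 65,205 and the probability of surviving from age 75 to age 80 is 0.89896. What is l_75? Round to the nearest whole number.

72534

l_75 = l_80 / p = 65,205 / 0.89896 = 72534.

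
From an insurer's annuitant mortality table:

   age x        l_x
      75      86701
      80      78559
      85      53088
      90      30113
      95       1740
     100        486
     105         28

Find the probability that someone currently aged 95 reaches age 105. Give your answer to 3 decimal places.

0.016

We want 10p95 = l_105/l_95.
The conditional survival probability is l_105/l_95 = 28/1740 = 0.016092.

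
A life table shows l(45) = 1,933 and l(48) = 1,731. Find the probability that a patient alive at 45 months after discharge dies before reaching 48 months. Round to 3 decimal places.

P(die before 48 | alive at 45) = 1 − l(48)/l(45) = 1 − 1,731/1,933 = (202)/1,933 = 0.104501.

0.105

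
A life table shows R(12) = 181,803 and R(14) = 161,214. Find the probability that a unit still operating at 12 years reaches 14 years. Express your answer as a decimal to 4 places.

0.8868

The conditional survival probability is R(14)/R(12) = 161,214/181,803 = 0.886751.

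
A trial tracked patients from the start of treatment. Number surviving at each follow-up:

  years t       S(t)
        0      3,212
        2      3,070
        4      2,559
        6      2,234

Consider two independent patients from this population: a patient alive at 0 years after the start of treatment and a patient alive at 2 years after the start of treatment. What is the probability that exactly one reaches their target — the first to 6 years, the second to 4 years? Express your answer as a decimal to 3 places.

0.370

p₁ = S(6)/S(0) = 2,234/3,212 = 0.695517; p₂ = S(4)/S(2) = 2,559/3,070 = 0.833550.
P(exactly one) = p₁(1−p₂) + (1−p₁)p₂ = 0.115769 + 0.253802 = 0.369571.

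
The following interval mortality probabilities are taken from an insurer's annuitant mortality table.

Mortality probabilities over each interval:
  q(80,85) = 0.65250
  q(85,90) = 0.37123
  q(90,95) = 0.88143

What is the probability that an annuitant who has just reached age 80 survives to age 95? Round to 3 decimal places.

The overall survival probability is (1 − 0.65250) × (1 − 0.37123) × (1 − 0.88143).
= 0.34750 × 0.62877 × 0.11857 = 0.025907.

0.026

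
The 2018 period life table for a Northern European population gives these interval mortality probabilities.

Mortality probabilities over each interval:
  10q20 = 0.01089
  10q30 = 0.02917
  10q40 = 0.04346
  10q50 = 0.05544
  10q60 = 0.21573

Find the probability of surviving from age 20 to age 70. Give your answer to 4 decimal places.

50p20 = (1 − 0.01089) × (1 − 0.02917) × (1 − 0.04346) × (1 − 0.05544) × (1 − 0.21573).
= 0.98911 × 0.97083 × 0.95654 × 0.94456 × 0.78427 = 0.680434.

0.6804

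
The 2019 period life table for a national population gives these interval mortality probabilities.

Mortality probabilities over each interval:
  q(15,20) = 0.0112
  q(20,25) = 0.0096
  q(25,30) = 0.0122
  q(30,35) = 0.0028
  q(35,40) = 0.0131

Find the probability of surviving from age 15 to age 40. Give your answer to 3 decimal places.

P(survive 15→40) = (1 − 0.0112) × (1 − 0.0096) × (1 − 0.0122) × (1 − 0.0028) × (1 − 0.0131).
= 0.9888 × 0.9904 × 0.9878 × 0.9972 × 0.9869 = 0.952014.

0.952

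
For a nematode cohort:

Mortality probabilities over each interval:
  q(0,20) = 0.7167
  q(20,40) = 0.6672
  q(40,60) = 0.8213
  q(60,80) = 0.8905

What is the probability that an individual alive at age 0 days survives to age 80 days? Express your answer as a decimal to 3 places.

0.002

Chaining the interval survival probabilities: (1 − 0.7167) × (1 − 0.6672) × (1 − 0.8213) × (1 − 0.8905).
= 0.2833 × 0.3328 × 0.1787 × 0.1095 = 0.001845.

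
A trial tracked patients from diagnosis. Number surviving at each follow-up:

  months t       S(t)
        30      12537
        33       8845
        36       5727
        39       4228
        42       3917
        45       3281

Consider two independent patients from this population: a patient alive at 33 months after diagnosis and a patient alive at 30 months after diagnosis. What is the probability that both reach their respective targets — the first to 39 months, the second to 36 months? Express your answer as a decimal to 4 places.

p₁ = S(39)/S(33) = 4228/8845 = 0.478010; p₂ = S(36)/S(30) = 5727/12537 = 0.456808.
P(both) = p₁ × p₂ = 0.478010 × 0.456808 = 0.218359.

0.2184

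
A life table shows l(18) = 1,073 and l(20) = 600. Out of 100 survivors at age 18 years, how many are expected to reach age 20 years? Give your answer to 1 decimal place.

The relevant probability is 600/1,073 = 0.559180.
Expected number = 100 × 0.559180 = 55.9.

55.9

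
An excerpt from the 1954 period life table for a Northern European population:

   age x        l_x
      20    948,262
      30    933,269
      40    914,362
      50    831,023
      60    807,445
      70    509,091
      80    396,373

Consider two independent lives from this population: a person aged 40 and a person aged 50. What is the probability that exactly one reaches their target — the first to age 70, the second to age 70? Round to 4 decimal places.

p₁ = l_70/l_40 = 509,091/914,362 = 0.556772; p₂ = l_70/l_50 = 509,091/831,023 = 0.612608.
P(exactly one) = p₁(1−p₂) + (1−p₁)p₂ = 0.215689 + 0.271525 = 0.487214.

0.4872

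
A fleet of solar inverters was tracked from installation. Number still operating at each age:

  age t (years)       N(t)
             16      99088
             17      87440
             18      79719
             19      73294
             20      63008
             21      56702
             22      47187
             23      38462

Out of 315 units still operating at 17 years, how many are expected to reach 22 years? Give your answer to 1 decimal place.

The relevant probability is 47187/87440 = 0.539650.
Expected number = 315 × 0.539650 = 170.0.

170.0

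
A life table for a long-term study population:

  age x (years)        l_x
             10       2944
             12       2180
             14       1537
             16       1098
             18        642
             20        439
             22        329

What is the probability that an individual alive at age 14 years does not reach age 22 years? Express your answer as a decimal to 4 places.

P(die before 22 | alive at 14) = 1 − l_22/l_14 = 1 − 329/1537 = (1208)/1537 = 0.785947.

0.7859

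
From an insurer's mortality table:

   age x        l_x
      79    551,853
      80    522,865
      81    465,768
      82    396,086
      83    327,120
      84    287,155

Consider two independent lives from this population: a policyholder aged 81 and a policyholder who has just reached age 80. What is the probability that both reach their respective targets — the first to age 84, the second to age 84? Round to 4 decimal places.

p₁ = l_84/l_81 = 287,155/465,768 = 0.616519; p₂ = l_84/l_80 = 287,155/522,865 = 0.549195.
P(both) = p₁ × p₂ = 0.616519 × 0.549195 = 0.338589.

0.3386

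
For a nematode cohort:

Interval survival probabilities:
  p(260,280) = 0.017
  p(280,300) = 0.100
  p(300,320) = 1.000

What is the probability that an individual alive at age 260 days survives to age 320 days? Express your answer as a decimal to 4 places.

0.0017

P(survive 260→320) = 0.017 × 0.100 × 1.000.
= 0.001700.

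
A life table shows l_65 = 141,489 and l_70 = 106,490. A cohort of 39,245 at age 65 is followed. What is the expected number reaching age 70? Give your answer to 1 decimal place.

29537.3

The relevant probability is 106,490/141,489 = 0.752638.
Expected number = 39,245 × 0.752638 = 29537.3.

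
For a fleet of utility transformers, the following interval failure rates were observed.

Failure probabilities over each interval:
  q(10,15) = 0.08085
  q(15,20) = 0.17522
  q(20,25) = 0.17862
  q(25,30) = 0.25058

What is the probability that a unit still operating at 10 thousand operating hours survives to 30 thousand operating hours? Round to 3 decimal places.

0.467

P(survive 10→30) = (1 − 0.08085) × (1 − 0.17522) × (1 − 0.17862) × (1 − 0.25058).
= 0.91915 × 0.82478 × 0.82138 × 0.74942 = 0.466653.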